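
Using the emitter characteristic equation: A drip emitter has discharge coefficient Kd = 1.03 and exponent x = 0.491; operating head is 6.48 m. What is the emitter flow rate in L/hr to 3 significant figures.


Approach: apply the emitter characteristic equation, q = Kd * h^x.
q = 1.03 * 6.48^0.491 = 2.58 L/hr
Therefore the emitter flow rate = 2.58 L/hr.


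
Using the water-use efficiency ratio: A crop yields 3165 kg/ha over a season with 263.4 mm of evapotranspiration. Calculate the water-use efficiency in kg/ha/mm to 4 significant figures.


Approach: apply the water-use efficiency ratio, WUE = yield/ET.
WUE = 3165 / 263.4 = 12.02 kg/ha/mm
Therefore the water-use efficiency = 12.02 kg/ha/mm.


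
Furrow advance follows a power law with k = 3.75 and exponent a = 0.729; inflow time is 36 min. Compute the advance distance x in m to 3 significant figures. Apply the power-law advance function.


Approach: apply the power-law advance function, x = k*t^a.
x = 3.75 * 36^0.729 = 51.1 m
Therefore the advance distance x = 51.1 m.


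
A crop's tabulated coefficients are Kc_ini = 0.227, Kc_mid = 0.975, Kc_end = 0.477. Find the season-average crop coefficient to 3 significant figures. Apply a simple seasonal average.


Approach: apply a simple seasonal average, Kc_avg = (Kc_ini + Kc_mid + Kc_end)/3.
Kc_avg = (0.227 + 0.975 + 0.477)/3 = 0.560
Therefore the season-average crop coefficient = 0.560.


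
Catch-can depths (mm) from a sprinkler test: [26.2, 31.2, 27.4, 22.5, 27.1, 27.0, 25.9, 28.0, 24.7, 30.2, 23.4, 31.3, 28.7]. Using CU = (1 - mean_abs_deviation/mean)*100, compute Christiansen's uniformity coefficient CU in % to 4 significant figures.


mean = 27.2000 mm
mean |d_i - mean| = 2.09231 mm
CU = (1 - 2.09231/27.2000)*100 = 92.31 %
Therefore Christiansen's uniformity coefficient CU = 92.31 %.


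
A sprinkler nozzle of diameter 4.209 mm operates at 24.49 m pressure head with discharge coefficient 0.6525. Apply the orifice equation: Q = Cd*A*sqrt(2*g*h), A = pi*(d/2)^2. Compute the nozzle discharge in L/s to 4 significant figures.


A = pi*(4.209e-3/2)^2 = 1.39139e-05 m^2
Q = 0.6525 * 1.39139e-05 * sqrt(2*9.81*24.49) * 1000 = 0.1990 L/s
Therefore the nozzle discharge = 0.1990 L/s.


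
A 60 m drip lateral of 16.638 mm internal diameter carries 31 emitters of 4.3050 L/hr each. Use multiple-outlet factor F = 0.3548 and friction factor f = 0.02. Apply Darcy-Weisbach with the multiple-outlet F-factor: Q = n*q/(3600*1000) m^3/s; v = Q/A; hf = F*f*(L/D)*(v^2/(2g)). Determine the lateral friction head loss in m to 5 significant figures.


Q = 31*4.3050/(3600*1000) = 3.707083e-05 m^3/s
A = pi*(16.638e-3/2)^2 = 2.174163e-04 m^2, so v = Q/A = 0.1705062 m/s
hf = 0.3548*0.02*(60/0.016638)*(0.1705062^2/(2*9.81)) = 0.037918 m
Therefore the lateral friction head loss = 0.037918 m.


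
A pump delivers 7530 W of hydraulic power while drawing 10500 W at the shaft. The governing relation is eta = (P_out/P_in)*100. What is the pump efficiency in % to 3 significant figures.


eta = (7530 / 10500) * 100 = 71.7 %
Therefore the pump efficiency = 71.7 %.


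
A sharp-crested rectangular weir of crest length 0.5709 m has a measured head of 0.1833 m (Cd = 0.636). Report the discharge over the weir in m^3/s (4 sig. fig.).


Approach: apply the rectangular weir equation, Q = (2/3)*Cd*L*sqrt(2g)*H^1.5.
Q = (2/3)*0.636*0.5709*sqrt(2*9.81)*0.1833^1.5 = 0.08414 m^3/s
Therefore the discharge over the weir = 0.08414 m^3/s.


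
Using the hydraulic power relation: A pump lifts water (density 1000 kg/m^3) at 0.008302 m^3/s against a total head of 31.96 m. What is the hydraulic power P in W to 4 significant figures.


Approach: apply the hydraulic power relation, P = rho*g*Q*H.
P = 1000 * 9.81 * 0.008302 * 31.96 = 2603 W
Therefore the hydraulic power P = 2603 W.


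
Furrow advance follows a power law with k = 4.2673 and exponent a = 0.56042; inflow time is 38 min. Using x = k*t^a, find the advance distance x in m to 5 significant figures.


x = 4.2673 * 38^0.56042 = 32.771 m
Therefore the advance distance x = 32.771 m.


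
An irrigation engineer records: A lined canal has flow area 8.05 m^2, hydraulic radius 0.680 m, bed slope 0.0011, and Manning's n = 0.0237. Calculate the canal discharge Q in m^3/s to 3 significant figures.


Approach: apply Manning's equation, Q = (1/n)*A*R^(2/3)*S^(1/2).
Q = (1/0.0237) * 8.05 * 0.680^(2/3) * 0.0011^(1/2) = 8.71 m^3/s
Therefore the canal discharge Q = 8.71 m^3/s.


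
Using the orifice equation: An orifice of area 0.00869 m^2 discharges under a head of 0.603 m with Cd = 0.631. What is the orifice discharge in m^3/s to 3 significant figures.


Approach: apply the orifice equation, Q = Cd*A*sqrt(2*g*h).
Q = 0.631 * 0.00869 * sqrt(2*9.81*0.603) = 0.0189 m^3/s
Therefore the orifice discharge = 0.0189 m^3/s.


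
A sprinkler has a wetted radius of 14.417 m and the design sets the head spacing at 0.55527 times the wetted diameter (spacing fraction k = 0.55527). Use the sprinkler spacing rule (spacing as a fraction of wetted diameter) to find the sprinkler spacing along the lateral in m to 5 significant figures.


Approach: apply the sprinkler spacing rule (spacing as a fraction of wetted diameter), S = k*(2*R).
S = 0.55527 * (2 * 14.417) = 16.011 m
Therefore the sprinkler spacing along the lateral = 16.011 m.


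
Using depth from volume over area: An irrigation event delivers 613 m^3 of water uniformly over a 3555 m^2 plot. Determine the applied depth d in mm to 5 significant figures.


Approach: apply depth from volume over area, d = (V/A)*1000.
d = (613 / 3555) * 1000 = 172.43 mm
Therefore the applied depth d = 172.43 mm.


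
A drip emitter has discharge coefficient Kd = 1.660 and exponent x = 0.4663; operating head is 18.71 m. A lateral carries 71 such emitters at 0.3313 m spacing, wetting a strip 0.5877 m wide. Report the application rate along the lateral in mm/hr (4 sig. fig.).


Approach: apply the emitter equation with a lateral mass balance, q = Kd*h^x; Q = n*q; rate = Q/(n*spacing*width).
Step 1 — single emitter flow (q = Kd*h^x):
  q = 1.660 * 18.71^0.4663 = 6.50543 L/hr
Step 2 — total lateral flow: Q = 71 * 6.50543 = 461.886 L/hr
Step 3 — wetted area: A = 71 * 0.3313 * 0.5877 = 13.8241 m^2
Step 4 — application rate: Q/A = 461.886/13.8241 = 33.41 mm/hr
Therefore the application rate along the lateral = 33.41 mm/hr.


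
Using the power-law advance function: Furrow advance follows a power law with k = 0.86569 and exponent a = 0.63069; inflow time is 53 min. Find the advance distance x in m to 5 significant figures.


Approach: apply the power-law advance function, x = k*t^a.
x = 0.86569 * 53^0.63069 = 10.589 m
Therefore the advance distance x = 10.589 m.


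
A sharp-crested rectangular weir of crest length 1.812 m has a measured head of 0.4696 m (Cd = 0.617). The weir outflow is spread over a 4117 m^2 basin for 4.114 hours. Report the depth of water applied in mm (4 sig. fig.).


Approach: apply the rectangular weir equation with a volume-to-depth conversion, Q = (2/3)*Cd*L*sqrt(2g)*H^1.5; d = Q*t/A * 1000.
Step 1 — weir discharge:
  Q = (2/3)*0.617*1.812*sqrt(2*9.81)*0.4696^1.5 = 1.06241 m^3/s
Step 2 — volume: V = 1.06241 * 4.114*3600 = 15734.8 m^3
Step 3 — depth: d = V/A * 1000 = 15734.8/4117 * 1000 = 3822 mm
Therefore the depth of water applied = 3822 mm.


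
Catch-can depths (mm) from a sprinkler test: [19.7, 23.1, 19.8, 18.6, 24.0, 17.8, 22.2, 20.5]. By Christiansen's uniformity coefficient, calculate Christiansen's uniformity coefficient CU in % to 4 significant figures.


Approach: apply Christiansen's uniformity coefficient, CU = (1 - mean_abs_deviation/mean)*100.
mean = 20.7125 mm
mean |d_i - mean| = 1.79062 mm
CU = (1 - 1.79062/20.7125)*100 = 91.35 %
Therefore Christiansen's uniformity coefficient CU = 91.35 %.


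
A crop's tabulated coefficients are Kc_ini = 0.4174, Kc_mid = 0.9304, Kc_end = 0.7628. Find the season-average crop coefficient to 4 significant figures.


Approach: apply a simple seasonal average, Kc_avg = (Kc_ini + Kc_mid + Kc_end)/3.
Kc_avg = (0.4174 + 0.9304 + 0.7628)/3 = 0.7035
Therefore the season-average crop coefficient = 0.7035.


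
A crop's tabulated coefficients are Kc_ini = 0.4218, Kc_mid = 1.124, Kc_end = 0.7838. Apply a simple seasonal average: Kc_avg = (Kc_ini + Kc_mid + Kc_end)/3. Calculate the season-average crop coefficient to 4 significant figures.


Kc_avg = (0.4218 + 1.124 + 0.7838)/3 = 0.7765
Therefore the season-average crop coefficient = 0.7765.


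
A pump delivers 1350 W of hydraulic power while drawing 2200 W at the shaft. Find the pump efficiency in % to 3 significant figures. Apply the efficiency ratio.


Approach: apply the efficiency ratio, eta = (P_out/P_in)*100.
eta = (1350 / 2200) * 100 = 61.4 %
Therefore the pump efficiency = 61.4 %.


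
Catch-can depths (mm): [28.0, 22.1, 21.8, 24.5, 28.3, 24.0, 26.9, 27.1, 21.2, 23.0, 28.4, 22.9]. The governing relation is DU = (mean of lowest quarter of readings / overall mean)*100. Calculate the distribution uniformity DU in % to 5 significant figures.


sorted lowest 3 of 12: [21.2, 21.8, 22.1] -> mean = 21.70000 mm
overall mean = 24.85000 mm
DU = (21.70000/24.85000)*100 = 87.324 %
Therefore the distribution uniformity DU = 87.324 %.


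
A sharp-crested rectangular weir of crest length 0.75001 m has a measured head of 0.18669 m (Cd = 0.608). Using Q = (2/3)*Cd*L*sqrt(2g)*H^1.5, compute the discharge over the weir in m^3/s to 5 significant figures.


Q = (2/3)*0.608*0.75001*sqrt(2*9.81)*0.18669^1.5 = 0.10862 m^3/s
Therefore the discharge over the weir = 0.10862 m^3/s.


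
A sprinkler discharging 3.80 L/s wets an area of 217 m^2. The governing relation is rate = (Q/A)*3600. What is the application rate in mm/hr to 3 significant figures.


rate = (3.80 / 217) * 3600 = 63.0 mm/hr
Therefore the application rate = 63.0 mm/hr.


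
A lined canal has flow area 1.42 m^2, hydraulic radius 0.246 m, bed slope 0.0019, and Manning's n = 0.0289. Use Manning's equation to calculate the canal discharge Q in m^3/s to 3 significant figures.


Approach: apply Manning's equation, Q = (1/n)*A*R^(2/3)*S^(1/2).
Q = (1/0.0289) * 1.42 * 0.246^(2/3) * 0.0019^(1/2) = 0.841 m^3/s
Therefore the canal discharge Q = 0.841 m^3/s.


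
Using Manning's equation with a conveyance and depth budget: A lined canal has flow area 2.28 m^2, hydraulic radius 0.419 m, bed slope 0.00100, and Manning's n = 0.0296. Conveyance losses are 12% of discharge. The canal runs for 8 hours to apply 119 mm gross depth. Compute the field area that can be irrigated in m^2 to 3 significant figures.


Approach: apply Manning's equation with a conveyance and depth budget, Q = (1/n)*A*R^(2/3)*S^(1/2); Q_field = Q*(1-loss); Area = Q_field*t/(d/1000).
Step 1 — canal discharge (Manning's equation):
  Q = (1/0.0296) * 2.28 * 0.419^(2/3) * 0.00100^(1/2) = 1.3639 m^3/s
Step 2 — delivered flow: Q_field = 1.3639*(1 - 12/100) = 1.2002 m^3/s
Step 3 — volume delivered: V = 1.2002 * 8*3600 = 34567 m^3
Step 4 — area served: A = V / (depth/1000) = 34567 / 0.119 = 290000 m^2
Therefore the field area that can be irrigated = 290000 m^2.


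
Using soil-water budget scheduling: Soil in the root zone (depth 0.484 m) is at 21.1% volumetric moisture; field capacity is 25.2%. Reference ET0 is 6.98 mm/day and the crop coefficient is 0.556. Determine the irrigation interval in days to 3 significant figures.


Approach: apply soil-water budget scheduling, SMD = (FC-theta)/100*depth*1000; ETc = ET0*Kc; interval = SMD/ETc.
Step 1 — soil moisture deficit:
  SMD = (25.2 - 21.1)/100 * 0.484 * 1000 = 19.844 mm
Step 2 — daily crop ET (ETc = ET0*Kc):
  ETc = 6.98 * 0.556 = 3.8809 mm/day
Step 3 — irrigation interval (SMD/ETc):
  interval = 19.844 / 3.8809 = 5.11 days
Therefore the irrigation interval = 5.11 days.


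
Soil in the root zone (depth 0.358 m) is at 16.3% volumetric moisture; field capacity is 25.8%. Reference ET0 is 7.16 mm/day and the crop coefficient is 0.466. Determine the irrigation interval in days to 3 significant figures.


Approach: apply soil-water budget scheduling, SMD = (FC-theta)/100*depth*1000; ETc = ET0*Kc; interval = SMD/ETc.
Step 1 — soil moisture deficit:
  SMD = (25.8 - 16.3)/100 * 0.358 * 1000 = 34.010 mm
Step 2 — daily crop ET (ETc = ET0*Kc):
  ETc = 7.16 * 0.466 = 3.3366 mm/day
Step 3 — irrigation interval (SMD/ETc):
  interval = 34.010 / 3.3366 = 10.2 days
Therefore the irrigation interval = 10.2 days.


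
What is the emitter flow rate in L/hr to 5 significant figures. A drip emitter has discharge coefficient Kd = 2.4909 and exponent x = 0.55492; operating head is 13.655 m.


Approach: apply the emitter characteristic equation, q = Kd * h^x.
q = 2.4909 * 13.655^0.55492 = 10.626 L/hr
Therefore the emitter flow rate = 10.626 L/hr.


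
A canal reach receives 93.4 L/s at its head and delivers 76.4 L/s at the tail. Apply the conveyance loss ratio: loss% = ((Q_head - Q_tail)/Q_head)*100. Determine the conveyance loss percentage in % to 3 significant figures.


loss = ((93.4 - 76.4)/93.4)*100 = 18.2 %
Therefore the conveyance loss percentage = 18.2 %.


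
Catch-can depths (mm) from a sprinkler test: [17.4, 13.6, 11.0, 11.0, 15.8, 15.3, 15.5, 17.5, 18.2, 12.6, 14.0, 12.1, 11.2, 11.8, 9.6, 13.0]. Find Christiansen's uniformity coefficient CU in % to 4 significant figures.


Approach: apply Christiansen's uniformity coefficient, CU = (1 - mean_abs_deviation/mean)*100.
mean = 13.7250 mm
mean |d_i - mean| = 2.20312 mm
CU = (1 - 2.20312/13.7250)*100 = 83.95 %
Therefore Christiansen's uniformity coefficient CU = 83.95 %.


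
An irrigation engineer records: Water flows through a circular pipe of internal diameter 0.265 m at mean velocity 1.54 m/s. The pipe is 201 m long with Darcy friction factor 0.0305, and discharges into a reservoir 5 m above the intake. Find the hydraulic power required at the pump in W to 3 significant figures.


Approach: apply continuity + Darcy-Weisbach + hydraulic power, Q = A*v; hf = f*(L/D)*(v^2/(2g)); H = static + hf; P = rho*g*Q*H.
Step 1 — flow rate (continuity, Q = A*v):
  A = pi*(0.265/2)^2 = 0.055155 m^2
  Q = 0.055155 * 1.54 = 0.084938 m^3/s
Step 2 — friction head loss (Darcy-Weisbach):
  hf = 0.0305 * (201/0.265) * (1.54^2 / (2*9.81))
  hf = 2.7964 m
Step 3 — total head: H = 5 + 2.7964 = 7.7964 m
Step 4 — hydraulic power (P = rho*g*Q*H):
  P = 1000 * 9.81 * 0.084938 * 7.7964 = 6500 W
Therefore the hydraulic power required at the pump = 6500 W.


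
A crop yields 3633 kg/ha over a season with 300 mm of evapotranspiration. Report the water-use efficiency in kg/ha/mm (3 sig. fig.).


Approach: apply the water-use efficiency ratio, WUE = yield/ET.
WUE = 3633 / 300 = 12.1 kg/ha/mm
Therefore the water-use efficiency = 12.1 kg/ha/mm.


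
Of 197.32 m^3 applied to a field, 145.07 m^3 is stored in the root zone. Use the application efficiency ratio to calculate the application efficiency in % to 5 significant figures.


Approach: apply the application efficiency ratio, Ea = (stored/applied)*100.
Ea = (145.07/197.32)*100 = 73.520 %
Therefore the application efficiency = 73.520 %.


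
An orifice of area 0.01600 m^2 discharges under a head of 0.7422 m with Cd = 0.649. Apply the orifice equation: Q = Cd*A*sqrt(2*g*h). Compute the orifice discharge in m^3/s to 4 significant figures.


Q = 0.649 * 0.01600 * sqrt(2*9.81*0.7422) = 0.03963 m^3/s
Therefore the orifice discharge = 0.03963 m^3/s.


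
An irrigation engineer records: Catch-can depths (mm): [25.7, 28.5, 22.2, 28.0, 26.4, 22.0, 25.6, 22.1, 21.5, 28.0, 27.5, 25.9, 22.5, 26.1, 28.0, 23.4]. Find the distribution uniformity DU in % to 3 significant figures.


Approach: apply the low-quarter distribution uniformity, DU = (mean of lowest quarter of readings / overall mean)*100.
sorted lowest 4 of 16: [21.5, 22.0, 22.1, 22.2] -> mean = 21.950 mm
overall mean = 25.212 mm
DU = (21.950/25.212)*100 = 87.1 %
Therefore the distribution uniformity DU = 87.1 %.


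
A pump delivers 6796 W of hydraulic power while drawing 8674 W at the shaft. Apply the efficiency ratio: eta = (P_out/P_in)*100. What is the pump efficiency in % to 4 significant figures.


eta = (6796 / 8674) * 100 = 78.35 %
Therefore the pump efficiency = 78.35 %.


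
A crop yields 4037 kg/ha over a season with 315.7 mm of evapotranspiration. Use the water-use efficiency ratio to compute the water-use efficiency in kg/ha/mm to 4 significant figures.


Approach: apply the water-use efficiency ratio, WUE = yield/ET.
WUE = 4037 / 315.7 = 12.79 kg/ha/mm
Therefore the water-use efficiency = 12.79 kg/ha/mm.


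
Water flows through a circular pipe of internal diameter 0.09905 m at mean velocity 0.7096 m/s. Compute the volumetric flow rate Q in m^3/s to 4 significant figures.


Approach: apply the continuity equation for pipe flow, Q = A * v with A = pi*(D/2)^2.
A = pi*(0.09905/2)^2 = 0.00770546 m^2
Q = 0.00770546 * 0.7096 = 0.005468 m^3/s
Therefore the volumetric flow rate Q = 0.005468 m^3/s.


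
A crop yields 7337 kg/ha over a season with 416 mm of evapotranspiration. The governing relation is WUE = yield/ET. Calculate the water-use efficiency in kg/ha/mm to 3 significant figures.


WUE = 7337 / 416 = 17.6 kg/ha/mm
Therefore the water-use efficiency = 17.6 kg/ha/mm.


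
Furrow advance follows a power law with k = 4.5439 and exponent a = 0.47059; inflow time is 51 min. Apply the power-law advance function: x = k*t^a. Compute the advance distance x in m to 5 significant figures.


x = 4.5439 * 51^0.47059 = 28.906 m
Therefore the advance distance x = 28.906 m.


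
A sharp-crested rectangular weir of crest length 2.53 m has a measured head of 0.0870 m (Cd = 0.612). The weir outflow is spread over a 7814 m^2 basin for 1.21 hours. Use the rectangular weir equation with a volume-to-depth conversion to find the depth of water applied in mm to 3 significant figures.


Approach: apply the rectangular weir equation with a volume-to-depth conversion, Q = (2/3)*Cd*L*sqrt(2g)*H^1.5; d = Q*t/A * 1000.
Step 1 — weir discharge:
  Q = (2/3)*0.612*2.53*sqrt(2*9.81)*0.0870^1.5 = 0.11733 m^3/s
Step 2 — volume: V = 0.11733 * 1.21*3600 = 511.09 m^3
Step 3 — depth: d = V/A * 1000 = 511.09/7814 * 1000 = 65.4 mm
Therefore the depth of water applied = 65.4 mm.


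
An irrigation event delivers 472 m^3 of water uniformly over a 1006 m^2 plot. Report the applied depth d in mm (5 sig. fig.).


Approach: apply depth from volume over area, d = (V/A)*1000.
d = (472 / 1006) * 1000 = 469.18 mm
Therefore the applied depth d = 469.18 mm.


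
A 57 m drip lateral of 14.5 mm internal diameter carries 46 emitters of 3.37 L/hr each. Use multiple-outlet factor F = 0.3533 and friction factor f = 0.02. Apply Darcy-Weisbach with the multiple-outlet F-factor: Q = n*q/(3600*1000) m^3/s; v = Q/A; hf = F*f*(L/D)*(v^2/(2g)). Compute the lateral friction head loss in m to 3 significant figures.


Q = 46*3.37/(3600*1000) = 4.3061e-05 m^3/s
A = pi*(14.5e-3/2)^2 = 1.6513e-04 m^2, so v = Q/A = 0.26077 m/s
hf = 0.3533*0.02*(57/0.0145)*(0.26077^2/(2*9.81)) = 0.0963 m
Therefore the lateral friction head loss = 0.0963 m.


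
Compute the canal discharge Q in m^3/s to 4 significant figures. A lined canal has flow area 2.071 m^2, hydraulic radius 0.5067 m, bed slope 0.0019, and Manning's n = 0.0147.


Approach: apply Manning's equation, Q = (1/n)*A*R^(2/3)*S^(1/2).
Q = (1/0.0147) * 2.071 * 0.5067^(2/3) * 0.0019^(1/2) = 3.903 m^3/s
Therefore the canal discharge Q = 3.903 m^3/s.


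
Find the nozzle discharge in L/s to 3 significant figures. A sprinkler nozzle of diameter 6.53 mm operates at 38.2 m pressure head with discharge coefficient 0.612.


Approach: apply the orifice equation, Q = Cd*A*sqrt(2*g*h), A = pi*(d/2)^2.
A = pi*(6.53e-3/2)^2 = 3.3490e-05 m^2
Q = 0.612 * 3.3490e-05 * sqrt(2*9.81*38.2) * 1000 = 0.561 L/s
Therefore the nozzle discharge = 0.561 L/s.


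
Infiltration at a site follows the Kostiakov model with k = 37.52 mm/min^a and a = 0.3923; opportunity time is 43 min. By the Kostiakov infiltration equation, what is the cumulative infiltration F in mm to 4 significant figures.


Approach: apply the Kostiakov infiltration equation, F = k*t^a.
F = 37.52 * 43^0.3923 = 164.1 mm
Therefore the cumulative infiltration F = 164.1 mm.


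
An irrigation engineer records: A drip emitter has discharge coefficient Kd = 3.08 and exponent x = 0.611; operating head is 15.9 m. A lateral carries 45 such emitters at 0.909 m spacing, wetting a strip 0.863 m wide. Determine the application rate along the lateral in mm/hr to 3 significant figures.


Approach: apply the emitter equation with a lateral mass balance, q = Kd*h^x; Q = n*q; rate = Q/(n*spacing*width).
Step 1 — single emitter flow (q = Kd*h^x):
  q = 3.08 * 15.9^0.611 = 16.696 L/hr
Step 2 — total lateral flow: Q = 45 * 16.696 = 751.31 L/hr
Step 3 — wetted area: A = 45 * 0.909 * 0.863 = 35.301 m^2
Step 4 — application rate: Q/A = 751.31/35.301 = 21.3 mm/hr
Therefore the application rate along the lateral = 21.3 mm/hr.


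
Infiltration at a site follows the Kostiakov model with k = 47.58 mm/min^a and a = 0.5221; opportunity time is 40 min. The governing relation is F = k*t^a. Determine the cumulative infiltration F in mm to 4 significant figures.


F = 47.58 * 40^0.5221 = 326.5 mm
Therefore the cumulative infiltration F = 326.5 mm.


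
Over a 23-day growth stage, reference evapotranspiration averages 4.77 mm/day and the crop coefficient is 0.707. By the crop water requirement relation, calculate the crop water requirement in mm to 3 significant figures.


Approach: apply the crop water requirement relation, CWR = ET0 * Kc * days.
CWR = 4.77 * 0.707 * 23 = 77.6 mm
Therefore the crop water requirement = 77.6 mm.


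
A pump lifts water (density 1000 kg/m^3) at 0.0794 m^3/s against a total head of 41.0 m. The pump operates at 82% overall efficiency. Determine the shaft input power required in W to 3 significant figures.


Approach: apply hydraulic power then efficiency conversion, P = rho*g*Q*H; P_in = P/eta.
Step 1 — hydraulic power (P = rho*g*Q*H):
  P = 1000 * 9.81 * 0.0794 * 41.0 = 31935 W
Step 2 — input power: P_in = P/eta = 31935 / 0.82 = 38900 W
Therefore the shaft input power required = 38900 W.


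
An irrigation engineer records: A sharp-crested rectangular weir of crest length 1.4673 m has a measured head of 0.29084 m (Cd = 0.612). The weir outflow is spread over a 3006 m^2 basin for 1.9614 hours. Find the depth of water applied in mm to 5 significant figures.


Approach: apply the rectangular weir equation with a volume-to-depth conversion, Q = (2/3)*Cd*L*sqrt(2g)*H^1.5; d = Q*t/A * 1000.
Step 1 — weir discharge:
  Q = (2/3)*0.612*1.4673*sqrt(2*9.81)*0.29084^1.5 = 0.4159200 m^3/s
Step 2 — volume: V = 0.4159200 * 1.9614*3600 = 2936.828 m^3
Step 3 — depth: d = V/A * 1000 = 2936.828/3006 * 1000 = 976.99 mm
Therefore the depth of water applied = 976.99 mm.


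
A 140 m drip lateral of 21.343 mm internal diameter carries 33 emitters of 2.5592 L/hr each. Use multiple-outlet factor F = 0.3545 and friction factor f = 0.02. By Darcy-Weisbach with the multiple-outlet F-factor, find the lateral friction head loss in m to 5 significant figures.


Approach: apply Darcy-Weisbach with the multiple-outlet F-factor, Q = n*q/(3600*1000) m^3/s; v = Q/A; hf = F*f*(L/D)*(v^2/(2g)).
Q = 33*2.5592/(3600*1000) = 2.345933e-05 m^3/s
A = pi*(21.343e-3/2)^2 = 3.577674e-04 m^2, so v = Q/A = 0.06557146 m/s
hf = 0.3545*0.02*(140/0.021343)*(0.06557146^2/(2*9.81)) = 0.010192 m
Therefore the lateral friction head loss = 0.010192 m.


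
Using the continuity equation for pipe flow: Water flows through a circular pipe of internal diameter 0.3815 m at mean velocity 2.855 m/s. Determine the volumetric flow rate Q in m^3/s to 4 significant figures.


Approach: apply the continuity equation for pipe flow, Q = A * v with A = pi*(D/2)^2.
A = pi*(0.3815/2)^2 = 0.114309 m^2
Q = 0.114309 * 2.855 = 0.3264 m^3/s
Therefore the volumetric flow rate Q = 0.3264 m^3/s.


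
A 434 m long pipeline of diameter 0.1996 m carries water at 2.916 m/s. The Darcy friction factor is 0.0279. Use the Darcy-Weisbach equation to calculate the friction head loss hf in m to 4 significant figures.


Approach: apply the Darcy-Weisbach equation, hf = f*(L/D)*(v^2/(2g)).
hf = 0.0279 * (434/0.1996) * (2.916^2 / (2*9.81))
hf = 26.29 m
Therefore the friction head loss hf = 26.29 m.


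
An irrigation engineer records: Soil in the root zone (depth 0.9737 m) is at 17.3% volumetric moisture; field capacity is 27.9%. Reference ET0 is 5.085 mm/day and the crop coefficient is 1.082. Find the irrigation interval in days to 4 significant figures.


Approach: apply soil-water budget scheduling, SMD = (FC-theta)/100*depth*1000; ETc = ET0*Kc; interval = SMD/ETc.
Step 1 — soil moisture deficit:
  SMD = (27.9 - 17.3)/100 * 0.9737 * 1000 = 103.212 mm
Step 2 — daily crop ET (ETc = ET0*Kc):
  ETc = 5.085 * 1.082 = 5.50197 mm/day
Step 3 — irrigation interval (SMD/ETc):
  interval = 103.212 / 5.50197 = 18.76 days
Therefore the irrigation interval = 18.76 days.


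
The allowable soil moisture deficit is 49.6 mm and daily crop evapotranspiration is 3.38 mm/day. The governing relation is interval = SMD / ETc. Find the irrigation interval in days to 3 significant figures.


interval = 49.6 / 3.38 = 14.7 days
Therefore the irrigation interval = 14.7 days.


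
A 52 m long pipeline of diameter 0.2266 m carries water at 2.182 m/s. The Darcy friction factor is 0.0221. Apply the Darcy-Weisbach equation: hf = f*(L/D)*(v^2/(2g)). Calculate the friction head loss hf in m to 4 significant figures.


hf = 0.0221 * (52/0.2266) * (2.182^2 / (2*9.81))
hf = 1.231 m
Therefore the friction head loss hf = 1.231 m.


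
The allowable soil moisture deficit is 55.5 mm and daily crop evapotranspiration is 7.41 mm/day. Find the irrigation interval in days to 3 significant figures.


Approach: apply the irrigation interval relation, interval = SMD / ETc.
interval = 55.5 / 7.41 = 7.49 days
Therefore the irrigation interval = 7.49 days.


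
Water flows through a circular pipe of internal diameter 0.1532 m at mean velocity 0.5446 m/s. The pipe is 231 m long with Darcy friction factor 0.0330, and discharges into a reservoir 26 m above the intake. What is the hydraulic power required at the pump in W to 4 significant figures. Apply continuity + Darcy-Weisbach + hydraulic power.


Approach: apply continuity + Darcy-Weisbach + hydraulic power, Q = A*v; hf = f*(L/D)*(v^2/(2g)); H = static + hf; P = rho*g*Q*H.
Step 1 — flow rate (continuity, Q = A*v):
  A = pi*(0.1532/2)^2 = 0.0184335 m^2
  Q = 0.0184335 * 0.5446 = 0.0100389 m^3/s
Step 2 — friction head loss (Darcy-Weisbach):
  hf = 0.0330 * (231/0.1532) * (0.5446^2 / (2*9.81))
  hf = 0.752183 m
Step 3 — total head: H = 26 + 0.752183 = 26.7522 m
Step 4 — hydraulic power (P = rho*g*Q*H):
  P = 1000 * 9.81 * 0.0100389 * 26.7522 = 2635 W
Therefore the hydraulic power required at the pump = 2635 W.


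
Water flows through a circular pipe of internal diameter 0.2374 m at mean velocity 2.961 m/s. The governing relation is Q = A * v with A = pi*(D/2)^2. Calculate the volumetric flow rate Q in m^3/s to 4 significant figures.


A = pi*(0.2374/2)^2 = 0.0442641 m^2
Q = 0.0442641 * 2.961 = 0.1311 m^3/s
Therefore the volumetric flow rate Q = 0.1311 m^3/s.


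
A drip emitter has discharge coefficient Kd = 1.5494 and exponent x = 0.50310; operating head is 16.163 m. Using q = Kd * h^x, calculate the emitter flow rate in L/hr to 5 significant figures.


q = 1.5494 * 16.163^0.50310 = 6.2831 L/hr
Therefore the emitter flow rate = 6.2831 L/hr.


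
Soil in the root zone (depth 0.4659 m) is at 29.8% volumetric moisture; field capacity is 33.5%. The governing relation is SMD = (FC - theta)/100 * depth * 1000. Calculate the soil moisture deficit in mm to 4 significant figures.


SMD = (33.5 - 29.8)/100 * 0.4659 * 1000 = 17.24 mm
Therefore the soil moisture deficit = 17.24 mm.


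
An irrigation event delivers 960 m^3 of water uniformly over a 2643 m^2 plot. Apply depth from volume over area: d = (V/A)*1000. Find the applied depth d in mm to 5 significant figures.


d = (960 / 2643) * 1000 = 363.22 mm
Therefore the applied depth d = 363.22 mm.


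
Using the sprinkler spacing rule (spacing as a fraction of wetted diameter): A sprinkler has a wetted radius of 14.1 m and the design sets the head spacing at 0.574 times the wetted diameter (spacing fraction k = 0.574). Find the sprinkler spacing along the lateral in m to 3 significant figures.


Approach: apply the sprinkler spacing rule (spacing as a fraction of wetted diameter), S = k*(2*R).
S = 0.574 * (2 * 14.1) = 16.2 m
Therefore the sprinkler spacing along the lateral = 16.2 m.


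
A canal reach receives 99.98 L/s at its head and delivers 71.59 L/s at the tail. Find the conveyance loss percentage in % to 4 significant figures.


Approach: apply the conveyance loss ratio, loss% = ((Q_head - Q_tail)/Q_head)*100.
loss = ((99.98 - 71.59)/99.98)*100 = 28.40 %
Therefore the conveyance loss percentage = 28.40 %.


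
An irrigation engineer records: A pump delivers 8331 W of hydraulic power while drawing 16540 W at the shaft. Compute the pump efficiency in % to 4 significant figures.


Approach: apply the efficiency ratio, eta = (P_out/P_in)*100.
eta = (8331 / 16540) * 100 = 50.37 %
Therefore the pump efficiency = 50.37 %.


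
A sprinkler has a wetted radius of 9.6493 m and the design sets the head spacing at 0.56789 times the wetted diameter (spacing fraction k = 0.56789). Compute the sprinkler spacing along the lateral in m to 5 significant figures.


Approach: apply the sprinkler spacing rule (spacing as a fraction of wetted diameter), S = k*(2*R).
S = 0.56789 * (2 * 9.6493) = 10.959 m
Therefore the sprinkler spacing along the lateral = 10.959 m.


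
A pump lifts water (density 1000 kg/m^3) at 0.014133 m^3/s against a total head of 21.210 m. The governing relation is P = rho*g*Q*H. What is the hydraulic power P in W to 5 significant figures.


P = 1000 * 9.81 * 0.014133 * 21.210 = 2940.7 W
Therefore the hydraulic power P = 2940.7 W.


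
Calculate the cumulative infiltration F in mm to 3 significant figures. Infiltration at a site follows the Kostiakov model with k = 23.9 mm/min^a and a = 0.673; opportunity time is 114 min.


Approach: apply the Kostiakov infiltration equation, F = k*t^a.
F = 23.9 * 114^0.673 = 579 mm
Therefore the cumulative infiltration F = 579 mm.


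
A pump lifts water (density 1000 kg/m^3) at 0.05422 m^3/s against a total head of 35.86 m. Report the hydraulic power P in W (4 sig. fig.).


Approach: apply the hydraulic power relation, P = rho*g*Q*H.
P = 1000 * 9.81 * 0.05422 * 35.86 = 19070 W
Therefore the hydraulic power P = 19070 W.


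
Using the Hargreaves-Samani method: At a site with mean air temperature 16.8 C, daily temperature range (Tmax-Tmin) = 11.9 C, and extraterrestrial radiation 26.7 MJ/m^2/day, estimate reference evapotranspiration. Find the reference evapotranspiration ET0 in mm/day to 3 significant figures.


Approach: apply the Hargreaves-Samani method, ET0 = 0.0023*(Tmean+17.8)*sqrt(Tmax-Tmin)*0.408*Ra.
ET0 = 0.0023*(16.8+17.8)*sqrt(11.9)*0.408*26.7 = 2.99 mm/day
Therefore the reference evapotranspiration ET0 = 2.99 mm/day.


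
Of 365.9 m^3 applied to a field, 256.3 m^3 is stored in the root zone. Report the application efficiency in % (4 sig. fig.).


Approach: apply the application efficiency ratio, Ea = (stored/applied)*100.
Ea = (256.3/365.9)*100 = 70.05 %
Therefore the application efficiency = 70.05 %.


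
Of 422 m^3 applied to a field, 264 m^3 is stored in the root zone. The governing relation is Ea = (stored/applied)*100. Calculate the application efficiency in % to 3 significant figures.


Ea = (264/422)*100 = 62.6 %
Therefore the application efficiency = 62.6 %.


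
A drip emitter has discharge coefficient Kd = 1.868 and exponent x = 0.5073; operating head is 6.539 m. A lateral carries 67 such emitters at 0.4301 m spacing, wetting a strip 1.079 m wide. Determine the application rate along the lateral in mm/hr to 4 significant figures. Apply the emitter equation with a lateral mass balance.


Approach: apply the emitter equation with a lateral mass balance, q = Kd*h^x; Q = n*q; rate = Q/(n*spacing*width).
Step 1 — single emitter flow (q = Kd*h^x):
  q = 1.868 * 6.539^0.5073 = 4.84268 L/hr
Step 2 — total lateral flow: Q = 67 * 4.84268 = 324.460 L/hr
Step 3 — wetted area: A = 67 * 0.4301 * 1.079 = 31.0932 m^2
Step 4 — application rate: Q/A = 324.460/31.0932 = 10.44 mm/hr
Therefore the application rate along the lateral = 10.44 mm/hr.


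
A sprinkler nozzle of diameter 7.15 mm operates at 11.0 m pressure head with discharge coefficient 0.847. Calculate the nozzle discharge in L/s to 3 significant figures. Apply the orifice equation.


Approach: apply the orifice equation, Q = Cd*A*sqrt(2*g*h), A = pi*(d/2)^2.
A = pi*(7.15e-3/2)^2 = 4.0152e-05 m^2
Q = 0.847 * 4.0152e-05 * sqrt(2*9.81*11.0) * 1000 = 0.500 L/s
Therefore the nozzle discharge = 0.500 L/s.


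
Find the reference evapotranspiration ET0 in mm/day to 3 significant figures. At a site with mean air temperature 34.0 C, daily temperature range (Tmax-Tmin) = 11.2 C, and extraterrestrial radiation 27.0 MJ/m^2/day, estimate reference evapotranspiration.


Approach: apply the Hargreaves-Samani method, ET0 = 0.0023*(Tmean+17.8)*sqrt(Tmax-Tmin)*0.408*Ra.
ET0 = 0.0023*(34.0+17.8)*sqrt(11.2)*0.408*27.0 = 4.39 mm/day
Therefore the reference evapotranspiration ET0 = 4.39 mm/day.


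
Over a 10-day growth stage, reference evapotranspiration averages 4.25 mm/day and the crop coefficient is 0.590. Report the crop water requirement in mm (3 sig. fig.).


Approach: apply the crop water requirement relation, CWR = ET0 * Kc * days.
CWR = 4.25 * 0.590 * 10 = 25.1 mm
Therefore the crop water requirement = 25.1 mm.


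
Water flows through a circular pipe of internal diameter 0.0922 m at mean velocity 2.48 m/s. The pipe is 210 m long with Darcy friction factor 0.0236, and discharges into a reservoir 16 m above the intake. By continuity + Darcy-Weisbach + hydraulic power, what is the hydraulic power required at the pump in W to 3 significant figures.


Approach: apply continuity + Darcy-Weisbach + hydraulic power, Q = A*v; hf = f*(L/D)*(v^2/(2g)); H = static + hf; P = rho*g*Q*H.
Step 1 — flow rate (continuity, Q = A*v):
  A = pi*(0.0922/2)^2 = 0.0066765 m^2
  Q = 0.0066765 * 2.48 = 0.016558 m^3/s
Step 2 — friction head loss (Darcy-Weisbach):
  hf = 0.0236 * (210/0.0922) * (2.48^2 / (2*9.81))
  hf = 16.850 m
Step 3 — total head: H = 16 + 16.850 = 32.850 m
Step 4 — hydraulic power (P = rho*g*Q*H):
  P = 1000 * 9.81 * 0.016558 * 32.850 = 5340 W
Therefore the hydraulic power required at the pump = 5340 W.


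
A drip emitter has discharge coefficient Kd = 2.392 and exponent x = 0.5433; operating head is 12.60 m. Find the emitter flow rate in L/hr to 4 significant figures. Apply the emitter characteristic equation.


Approach: apply the emitter characteristic equation, q = Kd * h^x.
q = 2.392 * 12.60^0.5433 = 9.475 L/hr
Therefore the emitter flow rate = 9.475 L/hr.


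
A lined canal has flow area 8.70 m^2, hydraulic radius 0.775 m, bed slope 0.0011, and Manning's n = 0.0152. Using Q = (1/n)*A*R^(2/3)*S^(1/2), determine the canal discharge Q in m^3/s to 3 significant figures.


Q = (1/0.0152) * 8.70 * 0.775^(2/3) * 0.0011^(1/2) = 16.0 m^3/s
Therefore the canal discharge Q = 16.0 m^3/s.


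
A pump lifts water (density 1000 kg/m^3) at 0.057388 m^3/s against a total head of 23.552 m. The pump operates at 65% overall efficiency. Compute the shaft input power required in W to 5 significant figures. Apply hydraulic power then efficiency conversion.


Approach: apply hydraulic power then efficiency conversion, P = rho*g*Q*H; P_in = P/eta.
Step 1 — hydraulic power (P = rho*g*Q*H):
  P = 1000 * 9.81 * 0.057388 * 23.552 = 13259.22 W
Step 2 — input power: P_in = P/eta = 13259.22 / 0.65 = 20399 W
Therefore the shaft input power required = 20399 W.


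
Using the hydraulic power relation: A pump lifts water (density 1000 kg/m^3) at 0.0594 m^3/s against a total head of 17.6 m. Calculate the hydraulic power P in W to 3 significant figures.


Approach: apply the hydraulic power relation, P = rho*g*Q*H.
P = 1000 * 9.81 * 0.0594 * 17.6 = 10300 W
Therefore the hydraulic power P = 10300 W.


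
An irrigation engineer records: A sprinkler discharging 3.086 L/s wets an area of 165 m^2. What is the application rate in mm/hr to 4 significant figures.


Approach: apply the application rate relation, rate = (Q/A)*3600.
rate = (3.086 / 165) * 3600 = 67.33 mm/hr
Therefore the application rate = 67.33 mm/hr.


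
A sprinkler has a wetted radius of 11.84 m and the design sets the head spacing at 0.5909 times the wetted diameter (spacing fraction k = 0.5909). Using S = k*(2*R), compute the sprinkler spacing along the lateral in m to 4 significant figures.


S = 0.5909 * (2 * 11.84) = 13.99 m
Therefore the sprinkler spacing along the lateral = 13.99 m.


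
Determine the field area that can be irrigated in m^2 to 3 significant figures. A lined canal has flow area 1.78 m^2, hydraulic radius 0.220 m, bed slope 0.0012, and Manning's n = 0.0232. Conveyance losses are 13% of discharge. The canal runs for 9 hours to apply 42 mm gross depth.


Approach: apply Manning's equation with a conveyance and depth budget, Q = (1/n)*A*R^(2/3)*S^(1/2); Q_field = Q*(1-loss); Area = Q_field*t/(d/1000).
Step 1 — canal discharge (Manning's equation):
  Q = (1/0.0232) * 1.78 * 0.220^(2/3) * 0.0012^(1/2) = 0.96859 m^3/s
Step 2 — delivered flow: Q_field = 0.96859*(1 - 13/100) = 0.84267 m^3/s
Step 3 — volume delivered: V = 0.84267 * 9*3600 = 27302 m^3
Step 4 — area served: A = V / (depth/1000) = 27302 / 0.042 = 650000 m^2
Therefore the field area that can be irrigated = 650000 m^2.


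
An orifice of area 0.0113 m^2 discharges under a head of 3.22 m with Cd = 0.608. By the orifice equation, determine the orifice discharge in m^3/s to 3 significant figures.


Approach: apply the orifice equation, Q = Cd*A*sqrt(2*g*h).
Q = 0.608 * 0.0113 * sqrt(2*9.81*3.22) = 0.0546 m^3/s
Therefore the orifice discharge = 0.0546 m^3/s.


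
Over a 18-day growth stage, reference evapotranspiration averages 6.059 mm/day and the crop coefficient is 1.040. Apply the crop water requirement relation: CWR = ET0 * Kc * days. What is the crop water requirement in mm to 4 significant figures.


CWR = 6.059 * 1.040 * 18 = 113.4 mm
Therefore the crop water requirement = 113.4 mm.


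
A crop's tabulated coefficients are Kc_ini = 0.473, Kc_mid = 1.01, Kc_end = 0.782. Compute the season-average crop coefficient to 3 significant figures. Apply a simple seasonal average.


Approach: apply a simple seasonal average, Kc_avg = (Kc_ini + Kc_mid + Kc_end)/3.
Kc_avg = (0.473 + 1.01 + 0.782)/3 = 0.755
Therefore the season-average crop coefficient = 0.755.


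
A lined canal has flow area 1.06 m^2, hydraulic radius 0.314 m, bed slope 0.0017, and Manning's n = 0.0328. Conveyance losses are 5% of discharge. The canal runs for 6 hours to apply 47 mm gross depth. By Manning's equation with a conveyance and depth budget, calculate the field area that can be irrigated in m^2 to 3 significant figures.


Approach: apply Manning's equation with a conveyance and depth budget, Q = (1/n)*A*R^(2/3)*S^(1/2); Q_field = Q*(1-loss); Area = Q_field*t/(d/1000).
Step 1 — canal discharge (Manning's equation):
  Q = (1/0.0328) * 1.06 * 0.314^(2/3) * 0.0017^(1/2) = 0.61557 m^3/s
Step 2 — delivered flow: Q_field = 0.61557*(1 - 5/100) = 0.58479 m^3/s
Step 3 — volume delivered: V = 0.58479 * 6*3600 = 12631 m^3
Step 4 — area served: A = V / (depth/1000) = 12631 / 0.047 = 269000 m^2
Therefore the field area that can be irrigated = 269000 m^2.


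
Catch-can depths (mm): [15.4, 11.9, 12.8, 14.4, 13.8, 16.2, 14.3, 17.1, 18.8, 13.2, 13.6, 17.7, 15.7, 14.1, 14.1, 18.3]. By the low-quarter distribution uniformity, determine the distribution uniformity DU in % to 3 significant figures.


Approach: apply the low-quarter distribution uniformity, DU = (mean of lowest quarter of readings / overall mean)*100.
sorted lowest 4 of 16: [11.9, 12.8, 13.2, 13.6] -> mean = 12.875 mm
overall mean = 15.088 mm
DU = (12.875/15.088)*100 = 85.3 %
Therefore the distribution uniformity DU = 85.3 %.
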